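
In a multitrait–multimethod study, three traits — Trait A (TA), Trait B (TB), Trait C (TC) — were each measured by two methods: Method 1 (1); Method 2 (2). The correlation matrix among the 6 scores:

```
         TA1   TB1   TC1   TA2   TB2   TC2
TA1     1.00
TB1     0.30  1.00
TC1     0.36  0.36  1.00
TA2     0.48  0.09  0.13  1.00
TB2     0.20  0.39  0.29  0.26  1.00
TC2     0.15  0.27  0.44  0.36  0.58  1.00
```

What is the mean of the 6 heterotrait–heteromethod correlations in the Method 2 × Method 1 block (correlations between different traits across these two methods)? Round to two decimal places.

0.19

HTHM values (method 2 × method 1): 0.09, 0.13, 0.20, 0.29, 0.15, 0.27; mean = 1.13/6 = 0.19.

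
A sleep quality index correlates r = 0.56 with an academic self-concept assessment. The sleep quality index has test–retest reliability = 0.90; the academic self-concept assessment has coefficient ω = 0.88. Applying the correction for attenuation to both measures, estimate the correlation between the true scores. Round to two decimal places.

0.63

r_true = r_obs / √(r_xx · r_yy) = 0.56 / √(0.90 × 0.88) = 0.56 / √0.7920 = 0.56 / 0.8899 ≈ 0.63.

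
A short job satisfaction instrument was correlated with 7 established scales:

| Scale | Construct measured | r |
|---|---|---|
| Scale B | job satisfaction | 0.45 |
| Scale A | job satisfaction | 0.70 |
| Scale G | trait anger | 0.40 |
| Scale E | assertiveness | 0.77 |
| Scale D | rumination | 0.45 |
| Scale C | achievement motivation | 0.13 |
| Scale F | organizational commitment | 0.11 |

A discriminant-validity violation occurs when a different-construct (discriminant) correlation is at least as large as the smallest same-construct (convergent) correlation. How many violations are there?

Convergent (same construct = job satisfaction): Scale B, Scale A.
Smallest convergent = 0.45. Discriminant values: 0.40, 0.77, 0.45, 0.13, 0.11; count ≥ 0.45 → 2.

2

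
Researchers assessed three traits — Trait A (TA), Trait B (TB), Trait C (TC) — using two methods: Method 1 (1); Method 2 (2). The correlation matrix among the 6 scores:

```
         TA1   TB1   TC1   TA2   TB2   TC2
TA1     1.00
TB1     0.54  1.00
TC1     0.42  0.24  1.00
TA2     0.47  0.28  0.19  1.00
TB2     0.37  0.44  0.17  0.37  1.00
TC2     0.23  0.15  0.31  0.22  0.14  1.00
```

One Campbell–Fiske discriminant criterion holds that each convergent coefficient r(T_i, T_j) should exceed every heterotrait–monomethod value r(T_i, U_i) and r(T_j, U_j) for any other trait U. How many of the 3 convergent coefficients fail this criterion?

3

Checking each validity diagonal entry against its comparison values:
TA (methods 1·2): 0.47 vs {0.54, 0.37, 0.42, 0.22} → fail.
TB (methods 1·2): 0.44 vs {0.54, 0.37, 0.24, 0.14} → fail.
TC (methods 1·2): 0.31 vs {0.42, 0.22, 0.24, 0.14} → fail.
3 of 3 fail.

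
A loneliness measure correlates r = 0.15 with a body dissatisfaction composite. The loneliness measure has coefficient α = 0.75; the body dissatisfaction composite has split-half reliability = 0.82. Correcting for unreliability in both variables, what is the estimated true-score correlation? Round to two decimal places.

r_true = r_obs / √(r_xx · r_yy) = 0.15 / √(0.75 × 0.82) = 0.15 / √0.6150 = 0.15 / 0.7842 ≈ 0.19.

0.19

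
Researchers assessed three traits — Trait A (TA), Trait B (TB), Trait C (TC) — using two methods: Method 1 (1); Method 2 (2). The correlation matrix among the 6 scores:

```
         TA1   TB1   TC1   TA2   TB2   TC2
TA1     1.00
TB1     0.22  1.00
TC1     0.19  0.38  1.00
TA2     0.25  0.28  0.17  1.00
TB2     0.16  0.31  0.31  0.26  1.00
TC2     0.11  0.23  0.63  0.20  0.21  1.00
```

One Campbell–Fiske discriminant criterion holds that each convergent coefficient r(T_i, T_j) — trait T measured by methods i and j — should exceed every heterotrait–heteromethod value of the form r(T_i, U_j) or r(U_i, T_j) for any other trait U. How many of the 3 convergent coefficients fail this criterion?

2

Checking each validity diagonal entry against its comparison values:
TA (methods 1·2): 0.25 vs {0.16, 0.28, 0.11, 0.17} → fail.
TB (methods 1·2): 0.31 vs {0.28, 0.16, 0.23, 0.31} → fail.
TC (methods 1·2): 0.63 vs {0.17, 0.11, 0.31, 0.23} → pass.
2 of 3 fail.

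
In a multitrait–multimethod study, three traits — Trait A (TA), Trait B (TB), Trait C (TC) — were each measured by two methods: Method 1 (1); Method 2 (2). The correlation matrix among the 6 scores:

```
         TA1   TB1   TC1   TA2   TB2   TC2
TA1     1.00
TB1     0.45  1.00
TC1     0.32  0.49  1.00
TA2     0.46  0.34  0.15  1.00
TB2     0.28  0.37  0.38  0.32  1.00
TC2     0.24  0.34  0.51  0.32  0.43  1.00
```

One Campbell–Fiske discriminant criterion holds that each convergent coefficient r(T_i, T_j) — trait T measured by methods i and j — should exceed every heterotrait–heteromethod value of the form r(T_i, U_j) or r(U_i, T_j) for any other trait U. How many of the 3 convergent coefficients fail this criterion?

1

Checking each validity diagonal entry against its comparison values:
TA (methods 1·2): 0.46 vs {0.28, 0.34, 0.24, 0.15} → pass.
TB (methods 1·2): 0.37 vs {0.34, 0.28, 0.34, 0.38} → fail.
TC (methods 1·2): 0.51 vs {0.15, 0.24, 0.38, 0.34} → pass.
1 of 3 fail.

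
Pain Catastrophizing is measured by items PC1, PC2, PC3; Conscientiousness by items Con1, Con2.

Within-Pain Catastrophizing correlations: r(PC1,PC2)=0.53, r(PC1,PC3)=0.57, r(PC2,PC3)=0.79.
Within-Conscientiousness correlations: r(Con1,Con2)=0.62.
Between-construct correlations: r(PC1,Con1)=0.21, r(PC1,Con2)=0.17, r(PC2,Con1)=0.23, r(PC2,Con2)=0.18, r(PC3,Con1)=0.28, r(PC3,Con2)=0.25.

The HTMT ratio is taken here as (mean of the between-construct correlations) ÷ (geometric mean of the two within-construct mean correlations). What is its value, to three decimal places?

0.352

Between-construct mean = 1.32/6 = 0.2200.
Mean within-PC = 1.89/3 = 0.6300; mean within-Con = 0.62/1 = 0.6200.
Geometric mean = √(0.6300 × 0.6200) = 0.6250.
HTMT = 0.2200 / 0.6250 = 0.352.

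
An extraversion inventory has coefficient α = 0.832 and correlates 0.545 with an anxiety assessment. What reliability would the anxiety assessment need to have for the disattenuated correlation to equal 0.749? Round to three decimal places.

0.636

r_true = r_obs / √(r_xx · r_yy) ⇒ 0.749 = 0.545 / √(0.832 · r_yy).
√(0.832 · r_yy) = 0.545 / 0.749 = 0.7276; 0.832 · r_yy = 0.5294; r_yy = 0.5294 / 0.832 ≈ 0.636.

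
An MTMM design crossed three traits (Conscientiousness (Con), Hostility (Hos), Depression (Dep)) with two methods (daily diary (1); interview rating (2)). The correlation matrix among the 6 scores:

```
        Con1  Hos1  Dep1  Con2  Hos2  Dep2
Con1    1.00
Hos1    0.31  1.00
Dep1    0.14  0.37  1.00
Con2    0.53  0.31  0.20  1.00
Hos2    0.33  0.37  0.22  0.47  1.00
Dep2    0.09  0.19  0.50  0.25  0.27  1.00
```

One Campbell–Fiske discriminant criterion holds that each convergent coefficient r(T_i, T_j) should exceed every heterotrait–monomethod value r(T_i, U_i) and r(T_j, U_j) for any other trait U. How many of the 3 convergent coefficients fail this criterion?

Each convergent coefficient versus the relevant comparison correlations:
Con (methods 1·2): 0.53 vs {0.31, 0.47, 0.14, 0.25} → pass.
Hos (methods 1·2): 0.37 vs {0.31, 0.47, 0.37, 0.27} → fail.
Dep (methods 1·2): 0.50 vs {0.14, 0.25, 0.37, 0.27} → pass.
1 of 3 fail.

1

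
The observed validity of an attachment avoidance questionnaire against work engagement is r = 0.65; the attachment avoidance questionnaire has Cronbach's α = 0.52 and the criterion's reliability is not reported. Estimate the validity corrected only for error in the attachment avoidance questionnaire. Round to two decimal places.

0.90

Single correction: r_c = r_obs / √r_xx = 0.65 / √0.52 = 0.65 / 0.7211 ≈ 0.90.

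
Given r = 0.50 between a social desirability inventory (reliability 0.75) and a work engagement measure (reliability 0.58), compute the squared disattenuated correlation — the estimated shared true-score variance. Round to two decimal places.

0.57

Disattenuated r = 0.50 / √(0.75 × 0.58) = 0.50 / 0.6595 = 0.7582.
Shared true-score variance = 0.7582² = 0.5749 ≈ 0.57.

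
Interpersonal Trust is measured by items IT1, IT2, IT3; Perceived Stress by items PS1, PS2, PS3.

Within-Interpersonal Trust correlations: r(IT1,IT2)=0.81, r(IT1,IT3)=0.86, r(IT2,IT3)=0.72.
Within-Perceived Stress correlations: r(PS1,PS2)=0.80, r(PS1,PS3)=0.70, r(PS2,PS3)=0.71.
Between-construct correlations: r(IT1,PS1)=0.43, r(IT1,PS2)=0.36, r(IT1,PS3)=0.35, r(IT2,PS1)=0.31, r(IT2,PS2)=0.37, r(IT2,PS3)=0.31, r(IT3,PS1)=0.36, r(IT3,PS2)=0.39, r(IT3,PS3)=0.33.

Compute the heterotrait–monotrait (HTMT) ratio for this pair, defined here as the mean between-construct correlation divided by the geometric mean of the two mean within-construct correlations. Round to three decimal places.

Mean between = 3.21/9 = 0.3567.
Mean within-IT = 2.39/3 = 0.7967; mean within-PS = 2.21/3 = 0.7367.
Geometric mean = √(0.7967 × 0.7367) = 0.7661.
HTMT = 0.3567 / 0.7661 = 0.466.

0.466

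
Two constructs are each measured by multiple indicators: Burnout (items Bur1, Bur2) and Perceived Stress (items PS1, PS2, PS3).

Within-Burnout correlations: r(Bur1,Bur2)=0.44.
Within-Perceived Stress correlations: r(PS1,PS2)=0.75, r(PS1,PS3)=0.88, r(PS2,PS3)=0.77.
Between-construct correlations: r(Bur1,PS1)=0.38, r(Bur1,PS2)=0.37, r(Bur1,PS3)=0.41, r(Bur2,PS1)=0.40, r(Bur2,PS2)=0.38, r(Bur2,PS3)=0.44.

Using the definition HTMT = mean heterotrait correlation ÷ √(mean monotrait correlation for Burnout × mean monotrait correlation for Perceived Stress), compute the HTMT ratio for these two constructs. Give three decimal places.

0.669

Mean heterotrait r = 2.38/6 = 0.3967.
Mean within-Bur = 0.44/1 = 0.4400; mean within-PS = 2.40/3 = 0.8000.
Geometric mean = √(0.4400 × 0.8000) = 0.5933.
HTMT = 0.3967 / 0.5933 = 0.669.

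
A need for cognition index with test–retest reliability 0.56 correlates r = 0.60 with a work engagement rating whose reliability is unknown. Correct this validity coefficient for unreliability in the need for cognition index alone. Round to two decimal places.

0.80

Single correction: r_c = r_obs / √r_xx = 0.60 / √0.56 = 0.60 / 0.7483 ≈ 0.80.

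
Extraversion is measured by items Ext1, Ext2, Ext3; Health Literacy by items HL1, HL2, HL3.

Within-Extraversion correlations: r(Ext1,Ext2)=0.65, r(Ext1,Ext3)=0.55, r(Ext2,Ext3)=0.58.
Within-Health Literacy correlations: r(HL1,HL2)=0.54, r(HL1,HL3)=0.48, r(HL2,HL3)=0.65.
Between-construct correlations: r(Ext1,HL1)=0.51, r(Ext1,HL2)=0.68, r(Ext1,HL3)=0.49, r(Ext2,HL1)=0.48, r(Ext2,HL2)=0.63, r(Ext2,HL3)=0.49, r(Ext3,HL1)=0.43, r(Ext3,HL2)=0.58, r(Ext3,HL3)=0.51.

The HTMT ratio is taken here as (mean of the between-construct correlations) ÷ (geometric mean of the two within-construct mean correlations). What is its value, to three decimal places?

Between-construct mean = 4.80/9 = 0.5333.
Mean within-Ext = 1.78/3 = 0.5933; mean within-HL = 1.67/3 = 0.5567.
Geometric mean = √(0.5933 × 0.5567) = 0.5747.
HTMT = 0.5333 / 0.5747 = 0.928.

0.928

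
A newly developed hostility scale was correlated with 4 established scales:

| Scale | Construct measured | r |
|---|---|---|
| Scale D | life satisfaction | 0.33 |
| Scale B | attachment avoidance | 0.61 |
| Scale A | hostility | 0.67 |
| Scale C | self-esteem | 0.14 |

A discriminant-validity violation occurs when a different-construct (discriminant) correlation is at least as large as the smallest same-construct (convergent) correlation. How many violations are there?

Convergent (same construct = hostility): Scale A.
Smallest convergent = 0.67. Discriminant values: 0.33, 0.61, 0.14; count ≥ 0.67 → 0.

0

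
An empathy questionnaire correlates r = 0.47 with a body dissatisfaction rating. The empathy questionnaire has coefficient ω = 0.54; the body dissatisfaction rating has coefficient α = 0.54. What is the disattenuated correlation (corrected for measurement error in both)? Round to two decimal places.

0.87

r_true = r_obs / √(r_xx · r_yy) = 0.47 / √(0.54 × 0.54) = 0.47 / √0.2916 = 0.47 / 0.5400 ≈ 0.87.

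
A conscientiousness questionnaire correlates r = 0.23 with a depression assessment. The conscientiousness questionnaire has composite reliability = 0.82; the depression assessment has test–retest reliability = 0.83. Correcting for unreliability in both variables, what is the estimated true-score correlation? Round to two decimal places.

0.28

r_true = r_obs / √(r_xx · r_yy) = 0.23 / √(0.82 × 0.83) = 0.23 / √0.6806 = 0.23 / 0.8250 ≈ 0.28.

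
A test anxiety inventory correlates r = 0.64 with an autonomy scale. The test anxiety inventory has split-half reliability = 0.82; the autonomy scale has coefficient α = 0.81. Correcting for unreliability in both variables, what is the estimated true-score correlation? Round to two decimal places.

r_true = r_obs / √(r_xx · r_yy) = 0.64 / √(0.82 × 0.81) = 0.64 / √0.6642 = 0.64 / 0.8150 ≈ 0.79.

0.79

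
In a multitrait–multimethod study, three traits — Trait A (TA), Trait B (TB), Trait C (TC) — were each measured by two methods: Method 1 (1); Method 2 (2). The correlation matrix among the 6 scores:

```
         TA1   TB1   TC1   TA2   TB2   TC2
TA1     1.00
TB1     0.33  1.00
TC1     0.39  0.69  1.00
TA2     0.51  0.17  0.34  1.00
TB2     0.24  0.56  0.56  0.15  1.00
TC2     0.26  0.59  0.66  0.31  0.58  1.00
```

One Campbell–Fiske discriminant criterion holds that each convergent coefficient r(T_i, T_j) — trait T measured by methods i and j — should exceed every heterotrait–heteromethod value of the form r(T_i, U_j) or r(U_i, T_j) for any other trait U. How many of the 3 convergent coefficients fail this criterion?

1

Convergent coefficients and their comparison sets:
TA (methods 1·2): 0.51 vs {0.24, 0.17, 0.26, 0.34} → pass.
TB (methods 1·2): 0.56 vs {0.17, 0.24, 0.59, 0.56} → fail.
TC (methods 1·2): 0.66 vs {0.34, 0.26, 0.56, 0.59} → pass.
1 of 3 fail.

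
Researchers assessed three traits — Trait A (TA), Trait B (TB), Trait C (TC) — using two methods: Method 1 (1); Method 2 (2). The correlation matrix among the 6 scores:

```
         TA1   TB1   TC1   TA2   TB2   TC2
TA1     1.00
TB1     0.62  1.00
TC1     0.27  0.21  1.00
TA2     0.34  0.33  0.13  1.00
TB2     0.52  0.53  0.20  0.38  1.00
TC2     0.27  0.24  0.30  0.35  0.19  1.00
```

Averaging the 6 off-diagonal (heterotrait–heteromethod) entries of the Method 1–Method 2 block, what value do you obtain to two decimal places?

HTHM values (method 1 × method 2): 0.52, 0.27, 0.33, 0.24, 0.13, 0.20; mean = 1.69/6 = 0.28.

0.28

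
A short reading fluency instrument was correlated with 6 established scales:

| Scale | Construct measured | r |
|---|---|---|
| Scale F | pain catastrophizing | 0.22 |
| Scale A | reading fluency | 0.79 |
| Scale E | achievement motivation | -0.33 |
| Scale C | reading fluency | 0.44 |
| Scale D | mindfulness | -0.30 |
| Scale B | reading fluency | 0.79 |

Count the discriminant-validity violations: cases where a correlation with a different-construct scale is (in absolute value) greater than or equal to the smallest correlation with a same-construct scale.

Convergent (same construct = reading fluency): Scale A, Scale C, Scale B.
Smallest convergent = 0.44. Discriminant |r|: 0.22, 0.33, 0.30; count ≥ 0.44 → 0.

0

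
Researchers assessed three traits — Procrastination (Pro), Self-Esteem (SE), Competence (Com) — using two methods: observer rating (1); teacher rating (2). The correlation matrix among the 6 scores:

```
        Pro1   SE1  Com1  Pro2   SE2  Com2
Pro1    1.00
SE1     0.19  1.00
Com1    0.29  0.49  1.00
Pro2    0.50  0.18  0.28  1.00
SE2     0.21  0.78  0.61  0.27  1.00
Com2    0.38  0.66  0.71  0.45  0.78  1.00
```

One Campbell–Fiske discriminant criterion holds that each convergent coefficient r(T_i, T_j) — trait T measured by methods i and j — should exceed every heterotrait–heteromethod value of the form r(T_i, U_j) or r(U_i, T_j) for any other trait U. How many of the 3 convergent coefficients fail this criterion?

0

Each convergent coefficient versus the relevant comparison correlations:
Pro (methods 1·2): 0.50 vs {0.21, 0.18, 0.38, 0.28} → pass.
SE (methods 1·2): 0.78 vs {0.18, 0.21, 0.66, 0.61} → pass.
Com (methods 1·2): 0.71 vs {0.28, 0.38, 0.61, 0.66} → pass.
0 of 3 fail.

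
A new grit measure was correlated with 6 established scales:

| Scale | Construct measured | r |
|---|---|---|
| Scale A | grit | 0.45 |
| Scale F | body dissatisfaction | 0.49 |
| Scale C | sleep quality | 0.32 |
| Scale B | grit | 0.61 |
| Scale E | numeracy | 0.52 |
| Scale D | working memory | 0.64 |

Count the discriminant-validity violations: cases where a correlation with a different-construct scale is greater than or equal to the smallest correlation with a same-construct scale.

Convergent (same construct = grit): Scale A, Scale B.
Smallest convergent = 0.45. Discriminant values: 0.49, 0.32, 0.52, 0.64; count ≥ 0.45 → 3.

3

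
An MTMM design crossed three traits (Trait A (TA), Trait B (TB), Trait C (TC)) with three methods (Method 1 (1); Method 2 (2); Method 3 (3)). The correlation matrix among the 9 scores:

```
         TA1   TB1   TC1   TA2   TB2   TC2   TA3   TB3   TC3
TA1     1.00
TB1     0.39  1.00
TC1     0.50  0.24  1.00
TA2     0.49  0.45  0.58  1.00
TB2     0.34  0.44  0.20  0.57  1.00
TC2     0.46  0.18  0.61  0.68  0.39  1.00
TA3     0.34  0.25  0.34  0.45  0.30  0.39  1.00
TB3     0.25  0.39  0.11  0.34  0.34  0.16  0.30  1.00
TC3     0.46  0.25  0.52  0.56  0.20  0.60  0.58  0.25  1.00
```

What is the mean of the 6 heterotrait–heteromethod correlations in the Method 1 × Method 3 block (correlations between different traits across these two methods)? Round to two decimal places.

0.28

HTHM values (method 1 × method 3): 0.25, 0.46, 0.25, 0.25, 0.34, 0.11; mean = 1.66/6 = 0.28.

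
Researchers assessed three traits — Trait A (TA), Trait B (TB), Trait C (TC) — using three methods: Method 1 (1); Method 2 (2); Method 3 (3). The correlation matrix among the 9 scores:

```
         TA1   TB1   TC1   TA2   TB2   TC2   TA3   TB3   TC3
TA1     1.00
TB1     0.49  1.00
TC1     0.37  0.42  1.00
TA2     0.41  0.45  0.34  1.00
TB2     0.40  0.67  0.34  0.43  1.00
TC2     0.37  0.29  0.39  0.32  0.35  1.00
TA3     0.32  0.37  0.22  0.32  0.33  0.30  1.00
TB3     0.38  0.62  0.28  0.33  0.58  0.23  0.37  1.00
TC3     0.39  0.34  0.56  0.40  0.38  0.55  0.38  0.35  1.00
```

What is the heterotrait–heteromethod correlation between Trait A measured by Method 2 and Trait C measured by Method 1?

Different traits and methods: r(TA2, TC1) = 0.34.

0.34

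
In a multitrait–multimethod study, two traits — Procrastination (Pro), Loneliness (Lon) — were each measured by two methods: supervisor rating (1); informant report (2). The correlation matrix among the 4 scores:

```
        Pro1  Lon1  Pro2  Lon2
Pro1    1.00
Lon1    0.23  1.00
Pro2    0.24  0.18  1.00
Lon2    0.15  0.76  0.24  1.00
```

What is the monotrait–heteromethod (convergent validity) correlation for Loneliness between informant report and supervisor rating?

Same trait (Lon), different methods: r(Lon2, Lon1) = 0.76.

0.76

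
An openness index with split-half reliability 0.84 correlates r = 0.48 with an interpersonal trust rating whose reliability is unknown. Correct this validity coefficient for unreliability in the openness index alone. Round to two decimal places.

Single correction: r_c = r_obs / √r_xx = 0.48 / √0.84 = 0.48 / 0.9165 ≈ 0.52.

0.52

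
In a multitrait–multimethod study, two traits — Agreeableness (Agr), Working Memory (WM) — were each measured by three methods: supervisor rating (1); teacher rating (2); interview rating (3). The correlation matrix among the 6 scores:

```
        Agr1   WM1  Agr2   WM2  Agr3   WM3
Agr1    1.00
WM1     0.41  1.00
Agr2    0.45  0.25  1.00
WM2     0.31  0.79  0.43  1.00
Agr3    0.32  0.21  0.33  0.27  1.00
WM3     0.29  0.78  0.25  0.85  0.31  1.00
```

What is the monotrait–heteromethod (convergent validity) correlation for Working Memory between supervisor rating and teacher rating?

0.79

Same trait (WM), different methods: r(WM1, WM2) = 0.79.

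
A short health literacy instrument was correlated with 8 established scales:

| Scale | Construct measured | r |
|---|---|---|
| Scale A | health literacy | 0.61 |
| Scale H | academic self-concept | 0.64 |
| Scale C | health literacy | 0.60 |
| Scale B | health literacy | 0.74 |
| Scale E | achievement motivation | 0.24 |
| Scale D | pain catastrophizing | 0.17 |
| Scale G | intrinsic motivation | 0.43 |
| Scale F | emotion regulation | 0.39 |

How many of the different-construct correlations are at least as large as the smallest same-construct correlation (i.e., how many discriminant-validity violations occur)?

Convergent (same construct = health literacy): Scale A, Scale C, Scale B.
Smallest convergent = 0.60. Discriminant values: 0.64, 0.24, 0.17, 0.43, 0.39; count ≥ 0.60 → 1.

1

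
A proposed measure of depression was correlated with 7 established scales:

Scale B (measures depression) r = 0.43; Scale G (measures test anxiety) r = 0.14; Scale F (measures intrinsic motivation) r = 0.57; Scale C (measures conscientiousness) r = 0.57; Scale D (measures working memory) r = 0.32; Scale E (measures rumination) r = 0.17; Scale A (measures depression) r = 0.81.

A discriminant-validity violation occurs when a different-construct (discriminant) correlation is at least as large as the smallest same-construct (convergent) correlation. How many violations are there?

2

Convergent (same construct = depression): Scale B, Scale A.
Smallest convergent = 0.43. Discriminant values: 0.14, 0.57, 0.57, 0.32, 0.17; count ≥ 0.43 → 2.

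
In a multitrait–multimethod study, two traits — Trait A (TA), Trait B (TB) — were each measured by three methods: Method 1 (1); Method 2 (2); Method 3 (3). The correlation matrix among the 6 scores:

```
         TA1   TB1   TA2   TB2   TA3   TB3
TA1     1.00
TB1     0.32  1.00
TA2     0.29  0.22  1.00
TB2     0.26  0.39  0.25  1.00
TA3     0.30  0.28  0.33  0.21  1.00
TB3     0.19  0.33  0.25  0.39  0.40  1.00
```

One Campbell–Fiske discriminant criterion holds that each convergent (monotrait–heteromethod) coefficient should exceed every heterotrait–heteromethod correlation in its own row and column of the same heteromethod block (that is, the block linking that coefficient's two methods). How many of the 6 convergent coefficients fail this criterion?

Each convergent coefficient versus the relevant comparison correlations:
TA (methods 1·2): 0.29 vs {0.26, 0.22} → pass.
TA (methods 1·3): 0.30 vs {0.19, 0.28} → pass.
TA (methods 2·3): 0.33 vs {0.25, 0.21} → pass.
TB (methods 1·2): 0.39 vs {0.22, 0.26} → pass.
TB (methods 1·3): 0.33 vs {0.28, 0.19} → pass.
TB (methods 2·3): 0.39 vs {0.21, 0.25} → pass.
0 of 6 fail.

0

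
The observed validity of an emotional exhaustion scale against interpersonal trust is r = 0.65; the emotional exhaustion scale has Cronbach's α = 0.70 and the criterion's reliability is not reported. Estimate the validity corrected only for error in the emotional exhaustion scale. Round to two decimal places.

Single correction: r_c = r_obs / √r_xx = 0.65 / √0.70 = 0.65 / 0.8367 ≈ 0.78.

0.78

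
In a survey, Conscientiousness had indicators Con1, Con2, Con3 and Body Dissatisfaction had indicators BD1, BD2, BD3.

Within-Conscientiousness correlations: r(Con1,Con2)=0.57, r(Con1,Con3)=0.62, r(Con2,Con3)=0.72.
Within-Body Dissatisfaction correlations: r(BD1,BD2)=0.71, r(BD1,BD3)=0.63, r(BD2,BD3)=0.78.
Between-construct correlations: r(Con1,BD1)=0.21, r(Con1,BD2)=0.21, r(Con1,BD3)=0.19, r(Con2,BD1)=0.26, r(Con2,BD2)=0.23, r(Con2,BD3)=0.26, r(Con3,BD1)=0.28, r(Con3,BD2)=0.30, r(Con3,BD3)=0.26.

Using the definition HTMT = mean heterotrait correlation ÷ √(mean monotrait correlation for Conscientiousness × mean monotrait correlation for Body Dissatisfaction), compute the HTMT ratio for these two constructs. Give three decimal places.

0.364

Mean between = 2.20/9 = 0.2444.
Mean within-Con = 1.91/3 = 0.6367; mean within-BD = 2.12/3 = 0.7067.
Geometric mean = √(0.6367 × 0.7067) = 0.6708.
HTMT = 0.2444 / 0.6708 = 0.364.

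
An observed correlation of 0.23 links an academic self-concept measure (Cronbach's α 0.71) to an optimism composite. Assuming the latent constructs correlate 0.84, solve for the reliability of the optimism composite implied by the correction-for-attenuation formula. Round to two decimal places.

r_true = r_obs / √(r_xx · r_yy) ⇒ 0.84 = 0.23 / √(0.71 · r_yy).
√(0.71 · r_yy) = 0.23 / 0.84 = 0.2738; 0.71 · r_yy = 0.0750; r_yy = 0.0750 / 0.71 ≈ 0.11.

0.11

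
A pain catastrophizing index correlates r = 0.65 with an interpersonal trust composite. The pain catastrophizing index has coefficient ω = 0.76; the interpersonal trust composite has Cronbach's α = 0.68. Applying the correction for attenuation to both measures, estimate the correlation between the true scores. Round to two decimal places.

r_true = r_obs / √(r_xx · r_yy) = 0.65 / √(0.76 × 0.68) = 0.65 / √0.5168 = 0.65 / 0.7189 ≈ 0.90.

0.90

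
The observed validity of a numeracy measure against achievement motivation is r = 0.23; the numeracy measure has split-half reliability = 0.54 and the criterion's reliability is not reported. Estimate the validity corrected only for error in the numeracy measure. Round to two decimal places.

0.31

Single correction: r_c = r_obs / √r_xx = 0.23 / √0.54 = 0.23 / 0.7348 ≈ 0.31.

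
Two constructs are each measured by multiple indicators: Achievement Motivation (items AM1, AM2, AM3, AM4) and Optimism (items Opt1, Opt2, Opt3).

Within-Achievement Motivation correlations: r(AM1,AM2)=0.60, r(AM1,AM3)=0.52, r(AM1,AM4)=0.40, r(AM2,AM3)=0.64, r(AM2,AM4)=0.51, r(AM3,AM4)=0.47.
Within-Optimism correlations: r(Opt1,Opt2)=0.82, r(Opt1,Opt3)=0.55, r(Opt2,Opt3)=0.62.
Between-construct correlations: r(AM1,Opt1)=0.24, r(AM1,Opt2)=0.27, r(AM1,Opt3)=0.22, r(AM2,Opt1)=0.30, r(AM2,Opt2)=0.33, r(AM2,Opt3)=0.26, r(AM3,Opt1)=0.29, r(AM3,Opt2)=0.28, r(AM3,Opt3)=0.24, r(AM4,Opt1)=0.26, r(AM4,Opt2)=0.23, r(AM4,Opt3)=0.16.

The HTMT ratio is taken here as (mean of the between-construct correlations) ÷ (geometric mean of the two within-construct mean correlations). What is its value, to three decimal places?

0.436

Between-construct mean = 3.08/12 = 0.2567.
Mean within-AM = 3.14/6 = 0.5233; mean within-Opt = 1.99/3 = 0.6633.
Geometric mean = √(0.5233 × 0.6633) = 0.5892.
HTMT = 0.2567 / 0.5892 = 0.436.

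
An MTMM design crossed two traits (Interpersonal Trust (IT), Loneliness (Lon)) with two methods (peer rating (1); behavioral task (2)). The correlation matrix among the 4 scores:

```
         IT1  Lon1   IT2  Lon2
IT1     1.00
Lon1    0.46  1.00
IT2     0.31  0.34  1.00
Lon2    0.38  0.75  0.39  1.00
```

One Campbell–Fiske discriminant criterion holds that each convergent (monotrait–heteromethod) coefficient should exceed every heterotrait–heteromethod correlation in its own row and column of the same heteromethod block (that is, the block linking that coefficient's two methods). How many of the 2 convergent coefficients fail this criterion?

Checking each validity diagonal entry against its comparison values:
IT (methods 1·2): 0.31 vs {0.38, 0.34} → fail.
Lon (methods 1·2): 0.75 vs {0.34, 0.38} → pass.
1 of 2 fail.

1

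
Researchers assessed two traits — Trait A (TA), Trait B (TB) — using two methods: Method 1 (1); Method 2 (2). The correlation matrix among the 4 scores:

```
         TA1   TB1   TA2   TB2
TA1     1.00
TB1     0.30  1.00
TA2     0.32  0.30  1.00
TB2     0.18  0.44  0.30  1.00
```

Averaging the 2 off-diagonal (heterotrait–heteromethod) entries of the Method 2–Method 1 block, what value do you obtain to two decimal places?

HTHM values (method 2 × method 1): 0.30, 0.18; mean = 0.48/2 = 0.24.

0.24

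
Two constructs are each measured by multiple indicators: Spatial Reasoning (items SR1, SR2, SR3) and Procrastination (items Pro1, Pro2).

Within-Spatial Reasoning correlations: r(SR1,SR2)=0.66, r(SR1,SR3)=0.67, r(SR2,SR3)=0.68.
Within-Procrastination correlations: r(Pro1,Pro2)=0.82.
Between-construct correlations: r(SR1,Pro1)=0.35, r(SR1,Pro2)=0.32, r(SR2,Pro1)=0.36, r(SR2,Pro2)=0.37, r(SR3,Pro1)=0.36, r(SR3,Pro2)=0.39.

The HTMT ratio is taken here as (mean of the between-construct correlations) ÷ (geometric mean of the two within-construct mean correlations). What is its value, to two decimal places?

Mean between = 2.15/6 = 0.3583.
Mean within-SR = 2.01/3 = 0.6700; mean within-Pro = 0.82/1 = 0.8200.
Geometric mean = √(0.6700 × 0.8200) = 0.7412.
HTMT = 0.3583 / 0.7412 = 0.48.

0.48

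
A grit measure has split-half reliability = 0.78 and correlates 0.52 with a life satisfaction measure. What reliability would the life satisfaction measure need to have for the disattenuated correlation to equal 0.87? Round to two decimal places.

0.46

r_true = r_obs / √(r_xx · r_yy) ⇒ 0.87 = 0.52 / √(0.78 · r_yy).
√(0.78 · r_yy) = 0.52 / 0.87 = 0.5977; 0.78 · r_yy = 0.3572; r_yy = 0.3572 / 0.78 ≈ 0.46.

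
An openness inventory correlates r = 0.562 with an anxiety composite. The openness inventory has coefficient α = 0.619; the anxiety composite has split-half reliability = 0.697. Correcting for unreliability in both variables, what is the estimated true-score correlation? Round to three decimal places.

r_true = r_obs / √(r_xx · r_yy) = 0.562 / √(0.619 × 0.697) = 0.562 / √0.431443 = 0.562 / 0.6568 ≈ 0.856.

0.856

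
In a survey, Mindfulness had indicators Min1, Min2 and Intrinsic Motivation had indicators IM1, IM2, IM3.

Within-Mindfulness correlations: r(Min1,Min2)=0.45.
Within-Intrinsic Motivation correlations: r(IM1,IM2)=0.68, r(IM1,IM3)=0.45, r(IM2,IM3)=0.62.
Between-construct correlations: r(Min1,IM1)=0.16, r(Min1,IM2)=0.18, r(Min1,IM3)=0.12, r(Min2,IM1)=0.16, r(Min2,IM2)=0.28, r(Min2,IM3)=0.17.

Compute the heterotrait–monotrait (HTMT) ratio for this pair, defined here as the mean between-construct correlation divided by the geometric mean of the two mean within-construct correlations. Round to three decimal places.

0.348

Mean heterotrait r = 1.07/6 = 0.1783.
Mean within-Min = 0.45/1 = 0.4500; mean within-IM = 1.75/3 = 0.5833.
Geometric mean = √(0.4500 × 0.5833) = 0.5123.
HTMT = 0.1783 / 0.5123 = 0.348.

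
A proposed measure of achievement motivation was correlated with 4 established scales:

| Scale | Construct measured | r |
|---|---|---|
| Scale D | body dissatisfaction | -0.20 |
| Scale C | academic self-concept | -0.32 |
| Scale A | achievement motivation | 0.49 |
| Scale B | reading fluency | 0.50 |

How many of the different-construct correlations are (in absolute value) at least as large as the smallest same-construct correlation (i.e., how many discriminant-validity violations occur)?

1

Convergent (same construct = achievement motivation): Scale A.
Smallest convergent = 0.49. Discriminant |r|: 0.20, 0.32, 0.50; count ≥ 0.49 → 1.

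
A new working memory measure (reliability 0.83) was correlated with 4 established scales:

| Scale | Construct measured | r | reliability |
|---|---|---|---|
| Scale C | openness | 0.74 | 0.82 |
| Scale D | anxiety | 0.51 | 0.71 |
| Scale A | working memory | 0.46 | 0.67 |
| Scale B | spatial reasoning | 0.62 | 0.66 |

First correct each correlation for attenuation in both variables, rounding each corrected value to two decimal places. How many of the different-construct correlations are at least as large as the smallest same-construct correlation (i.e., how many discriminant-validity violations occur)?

Disattenuated r (r / √(r_scale · r_new)):
  Scale C (disc): 0.74 / √(0.82·0.83) = 0.90
  Scale D (disc): 0.51 / √(0.71·0.83) = 0.66
  Scale A (conv): 0.46 / √(0.67·0.83) = 0.62
  Scale B (disc): 0.62 / √(0.66·0.83) = 0.84
Smallest convergent = 0.62. Discriminant values: 0.90, 0.66, 0.84; count ≥ 0.62 → 3.

3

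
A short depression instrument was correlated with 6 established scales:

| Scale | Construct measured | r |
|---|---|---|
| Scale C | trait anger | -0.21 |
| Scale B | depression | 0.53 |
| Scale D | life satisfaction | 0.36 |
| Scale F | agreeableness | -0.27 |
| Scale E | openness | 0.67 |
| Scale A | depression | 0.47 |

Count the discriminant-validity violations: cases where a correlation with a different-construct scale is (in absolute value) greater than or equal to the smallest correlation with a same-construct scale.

1

Convergent (same construct = depression): Scale B, Scale A.
Smallest convergent = 0.47. Discriminant |r|: 0.21, 0.36, 0.27, 0.67; count ≥ 0.47 → 1.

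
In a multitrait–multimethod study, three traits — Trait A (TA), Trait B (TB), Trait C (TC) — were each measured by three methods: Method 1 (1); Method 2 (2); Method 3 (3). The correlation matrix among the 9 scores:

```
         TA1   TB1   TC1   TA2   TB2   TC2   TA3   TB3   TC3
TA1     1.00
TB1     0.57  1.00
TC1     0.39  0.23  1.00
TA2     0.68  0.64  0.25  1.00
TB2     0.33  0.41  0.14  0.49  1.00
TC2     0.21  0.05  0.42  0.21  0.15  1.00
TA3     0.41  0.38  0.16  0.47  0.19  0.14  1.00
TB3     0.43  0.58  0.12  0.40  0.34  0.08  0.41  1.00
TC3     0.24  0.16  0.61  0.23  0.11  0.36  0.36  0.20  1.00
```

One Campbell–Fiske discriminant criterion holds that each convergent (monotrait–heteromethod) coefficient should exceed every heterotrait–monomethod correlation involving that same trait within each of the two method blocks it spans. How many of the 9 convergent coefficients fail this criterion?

Convergent coefficients and their comparison sets:
TA (methods 1·2): 0.68 vs {0.57, 0.49, 0.39, 0.21} → pass.
TA (methods 1·3): 0.41 vs {0.57, 0.41, 0.39, 0.36} → fail.
TA (methods 2·3): 0.47 vs {0.49, 0.41, 0.21, 0.36} → fail.
TB (methods 1·2): 0.41 vs {0.57, 0.49, 0.23, 0.15} → fail.
TB (methods 1·3): 0.58 vs {0.57, 0.41, 0.23, 0.20} → pass.
TB (methods 2·3): 0.34 vs {0.49, 0.41, 0.15, 0.20} → fail.
TC (methods 1·2): 0.42 vs {0.39, 0.21, 0.23, 0.15} → pass.
TC (methods 1·3): 0.61 vs {0.39, 0.36, 0.23, 0.20} → pass.
TC (methods 2·3): 0.36 vs {0.21, 0.36, 0.15, 0.20} → fail.
5 of 9 fail.

5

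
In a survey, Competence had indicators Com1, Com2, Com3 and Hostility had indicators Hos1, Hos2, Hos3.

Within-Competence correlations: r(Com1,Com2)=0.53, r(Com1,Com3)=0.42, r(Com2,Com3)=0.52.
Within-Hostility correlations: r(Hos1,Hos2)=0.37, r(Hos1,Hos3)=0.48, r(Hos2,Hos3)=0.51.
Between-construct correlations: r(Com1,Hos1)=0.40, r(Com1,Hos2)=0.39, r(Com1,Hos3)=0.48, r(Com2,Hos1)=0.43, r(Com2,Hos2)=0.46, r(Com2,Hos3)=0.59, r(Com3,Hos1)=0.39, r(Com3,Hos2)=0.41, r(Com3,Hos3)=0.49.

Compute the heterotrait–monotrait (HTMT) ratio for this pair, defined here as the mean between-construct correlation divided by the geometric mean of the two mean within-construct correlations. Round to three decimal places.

0.952

Mean heterotrait r = 4.04/9 = 0.4489.
Mean within-Com = 1.47/3 = 0.4900; mean within-Hos = 1.36/3 = 0.4533.
Geometric mean = √(0.4900 × 0.4533) = 0.4713.
HTMT = 0.4489 / 0.4713 = 0.952.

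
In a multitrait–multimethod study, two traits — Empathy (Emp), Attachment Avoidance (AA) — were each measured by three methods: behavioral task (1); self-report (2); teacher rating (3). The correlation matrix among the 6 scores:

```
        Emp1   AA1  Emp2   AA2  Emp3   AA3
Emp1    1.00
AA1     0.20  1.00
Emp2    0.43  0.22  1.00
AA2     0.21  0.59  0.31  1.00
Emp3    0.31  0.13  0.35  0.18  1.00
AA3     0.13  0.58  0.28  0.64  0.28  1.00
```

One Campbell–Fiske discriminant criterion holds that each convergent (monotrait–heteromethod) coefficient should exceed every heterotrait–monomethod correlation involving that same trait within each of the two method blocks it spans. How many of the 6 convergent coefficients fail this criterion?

Checking each validity diagonal entry against its comparison values:
Emp (methods 1·2): 0.43 vs {0.20, 0.31} → pass.
Emp (methods 1·3): 0.31 vs {0.20, 0.28} → pass.
Emp (methods 2·3): 0.35 vs {0.31, 0.28} → pass.
AA (methods 1·2): 0.59 vs {0.20, 0.31} → pass.
AA (methods 1·3): 0.58 vs {0.20, 0.28} → pass.
AA (methods 2·3): 0.64 vs {0.31, 0.28} → pass.
0 of 6 fail.

0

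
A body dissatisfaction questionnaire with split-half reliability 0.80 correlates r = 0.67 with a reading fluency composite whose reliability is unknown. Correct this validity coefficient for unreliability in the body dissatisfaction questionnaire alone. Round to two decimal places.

Single correction: r_c = r_obs / √r_xx = 0.67 / √0.80 = 0.67 / 0.8944 ≈ 0.75.

0.75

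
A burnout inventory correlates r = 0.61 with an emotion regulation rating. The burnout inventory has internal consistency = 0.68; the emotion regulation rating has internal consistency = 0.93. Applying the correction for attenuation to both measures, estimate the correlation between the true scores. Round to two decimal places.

r_true = r_obs / √(r_xx · r_yy) = 0.61 / √(0.68 × 0.93) = 0.61 / √0.6324 = 0.61 / 0.7952 ≈ 0.77.

0.77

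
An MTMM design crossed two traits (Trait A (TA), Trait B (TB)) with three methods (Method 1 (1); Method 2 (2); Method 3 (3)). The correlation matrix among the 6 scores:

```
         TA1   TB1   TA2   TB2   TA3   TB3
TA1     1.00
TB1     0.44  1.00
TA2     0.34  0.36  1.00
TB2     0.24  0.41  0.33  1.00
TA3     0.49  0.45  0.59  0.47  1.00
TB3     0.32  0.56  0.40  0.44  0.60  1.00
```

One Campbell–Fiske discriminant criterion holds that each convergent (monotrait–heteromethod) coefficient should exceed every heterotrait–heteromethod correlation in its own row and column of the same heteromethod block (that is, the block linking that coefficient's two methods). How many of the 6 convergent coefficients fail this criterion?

Checking each validity diagonal entry against its comparison values:
TA (methods 1·2): 0.34 vs {0.24, 0.36} → fail.
TA (methods 1·3): 0.49 vs {0.32, 0.45} → pass.
TA (methods 2·3): 0.59 vs {0.40, 0.47} → pass.
TB (methods 1·2): 0.41 vs {0.36, 0.24} → pass.
TB (methods 1·3): 0.56 vs {0.45, 0.32} → pass.
TB (methods 2·3): 0.44 vs {0.47, 0.40} → fail.
2 of 6 fail.

2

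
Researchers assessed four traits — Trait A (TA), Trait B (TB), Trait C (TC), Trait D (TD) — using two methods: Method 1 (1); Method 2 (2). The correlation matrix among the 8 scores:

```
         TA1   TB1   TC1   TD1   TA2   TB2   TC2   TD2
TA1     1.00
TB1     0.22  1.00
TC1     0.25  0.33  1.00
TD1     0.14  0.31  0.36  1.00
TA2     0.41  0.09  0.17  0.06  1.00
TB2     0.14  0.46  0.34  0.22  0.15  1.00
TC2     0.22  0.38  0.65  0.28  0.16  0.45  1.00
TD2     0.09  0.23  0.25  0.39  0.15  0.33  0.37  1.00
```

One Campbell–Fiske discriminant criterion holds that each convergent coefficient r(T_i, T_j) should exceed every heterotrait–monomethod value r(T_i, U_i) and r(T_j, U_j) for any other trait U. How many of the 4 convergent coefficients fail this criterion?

0

Each convergent coefficient versus the relevant comparison correlations:
TA (methods 1·2): 0.41 vs {0.22, 0.15, 0.25, 0.16, 0.14, 0.15} → pass.
TB (methods 1·2): 0.46 vs {0.22, 0.15, 0.33, 0.45, 0.31, 0.33} → pass.
TC (methods 1·2): 0.65 vs {0.25, 0.16, 0.33, 0.45, 0.36, 0.37} → pass.
TD (methods 1·2): 0.39 vs {0.14, 0.15, 0.31, 0.33, 0.36, 0.37} → pass.
0 of 4 fail.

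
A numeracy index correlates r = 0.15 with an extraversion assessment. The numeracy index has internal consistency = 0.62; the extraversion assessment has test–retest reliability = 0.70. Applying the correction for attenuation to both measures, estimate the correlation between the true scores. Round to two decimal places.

r_true = r_obs / √(r_xx · r_yy) = 0.15 / √(0.62 × 0.70) = 0.15 / √0.4340 = 0.15 / 0.6588 ≈ 0.23.

0.23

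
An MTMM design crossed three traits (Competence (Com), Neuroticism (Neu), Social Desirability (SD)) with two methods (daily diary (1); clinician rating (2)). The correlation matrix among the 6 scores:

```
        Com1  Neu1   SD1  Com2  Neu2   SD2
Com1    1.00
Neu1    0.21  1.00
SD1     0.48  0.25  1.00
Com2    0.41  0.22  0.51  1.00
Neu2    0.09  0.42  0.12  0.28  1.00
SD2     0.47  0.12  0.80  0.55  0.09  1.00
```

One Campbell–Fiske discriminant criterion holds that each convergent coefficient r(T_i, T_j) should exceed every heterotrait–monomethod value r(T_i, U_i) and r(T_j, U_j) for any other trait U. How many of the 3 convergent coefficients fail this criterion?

Checking each validity diagonal entry against its comparison values:
Com (methods 1·2): 0.41 vs {0.21, 0.28, 0.48, 0.55} → fail.
Neu (methods 1·2): 0.42 vs {0.21, 0.28, 0.25, 0.09} → pass.
SD (methods 1·2): 0.80 vs {0.48, 0.55, 0.25, 0.09} → pass.
1 of 3 fail.

1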